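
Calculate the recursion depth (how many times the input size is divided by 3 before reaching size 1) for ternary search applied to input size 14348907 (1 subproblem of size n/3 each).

For divide and conquer with division factor 3:

Problem sizes at each level:
Level 0: 14348907
Level 1: 4782969
Level 2: 1594323
Level 3: 531441
Level 4: 177147
Level 5: 59049
Level 6: 19683
Level 7: 6561
Level 8: 2187
Level 9: 729
Level 10: 243
Level 11: 81
Level 12: 27
Level 13: 9
Level 14: 3
Level 15: 1

The root is level 0 and the size-1 base case is level 15 (the tree spans levels 0 through 15, i.e. 16 levels counting the root), so the depth is the number of divisions: log_3(14348907) = 15

The recursion tree depth is log_3(14348907) = 15. At each level, the problem size is divided by 3, so it takes 15 divisions to reduce to a base case of size 1. The algorithm makes 1 recursive call at each level.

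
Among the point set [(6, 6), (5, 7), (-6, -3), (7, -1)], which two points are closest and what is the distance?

Computing all pairwise distances among 4 points:

d((6, 6), (5, 7)) = 1.4142 <-- minimum
d((6, 6), (-6, -3)) = 15.0
d((6, 6), (7, -1)) = 7.0711
d((5, 7), (-6, -3)) = 14.8661
d((5, 7), (7, -1)) = 8.2462
d((-6, -3), (7, -1)) = 13.1529

Closest pair: (6, 6) and (5, 7) with distance 1.4142

The closest pair is (6, 6) and (5, 7) with Euclidean distance 1.4142. For 4 points, brute-force pairwise comparison is shown above. For large n, the divide-and-conquer algorithm (sort by x, recurse on halves, check the dividing strip) achieves O(n log n).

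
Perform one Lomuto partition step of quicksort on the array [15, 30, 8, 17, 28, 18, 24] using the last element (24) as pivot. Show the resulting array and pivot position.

Lomuto partition with pivot = 24:

Initial array: [15, 30, 8, 17, 28, 18, 24]

arr[0]=15 <= 24: swap with position 0, array becomes [15, 30, 8, 17, 28, 18, 24]
arr[1]=30 > 24: no swap
arr[2]=8 <= 24: swap with position 1, array becomes [15, 8, 30, 17, 28, 18, 24]
arr[3]=17 <= 24: swap with position 2, array becomes [15, 8, 17, 30, 28, 18, 24]
arr[4]=28 > 24: no swap
arr[5]=18 <= 24: swap with position 3, array becomes [15, 8, 17, 18, 28, 30, 24]

Place pivot at position 4: [15, 8, 17, 18, 24, 30, 28]
Pivot position: 4

After partitioning with pivot 24, the array becomes [15, 8, 17, 18, 24, 30, 28]. The pivot is placed at index 4. All elements to the left of the pivot are <= 24, and all elements to the right are > 24.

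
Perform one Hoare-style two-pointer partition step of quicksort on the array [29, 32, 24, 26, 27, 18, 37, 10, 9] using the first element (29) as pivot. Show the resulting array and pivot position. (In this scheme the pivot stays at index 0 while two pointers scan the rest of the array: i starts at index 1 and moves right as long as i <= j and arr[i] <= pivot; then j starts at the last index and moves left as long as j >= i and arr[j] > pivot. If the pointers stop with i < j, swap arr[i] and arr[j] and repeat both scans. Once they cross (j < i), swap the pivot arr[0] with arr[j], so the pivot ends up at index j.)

Hoare-style two-pointer partition with pivot = 29:

Initial array: [29, 32, 24, 26, 27, 18, 37, 10, 9]

Pointers start at i = 1, j = 8.
i stops at index 1 (arr[1]=32 > 29), j stops at index 8 (arr[8]=9 <= 29): swap arr[1] and arr[8], array becomes [29, 9, 24, 26, 27, 18, 37, 10, 32]
i stops at index 6 (arr[6]=37 > 29), j stops at index 7 (arr[7]=10 <= 29): swap arr[6] and arr[7], array becomes [29, 9, 24, 26, 27, 18, 10, 37, 32]
i ends at 7, j ends at 6: the pointers have crossed (j < i), so scanning stops.

Swap pivot arr[0] with arr[6] to place pivot at position 6: [10, 9, 24, 26, 27, 18, 29, 37, 32]
Pivot position: 6

After partitioning with pivot 29, the array becomes [10, 9, 24, 26, 27, 18, 29, 37, 32]. The pivot is placed at index 6. All elements to the left of the pivot are <= 29, and all elements to the right are > 29.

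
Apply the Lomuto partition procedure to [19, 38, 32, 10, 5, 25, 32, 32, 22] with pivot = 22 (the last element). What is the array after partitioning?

Lomuto partition with pivot = 22:

Initial array: [19, 38, 32, 10, 5, 25, 32, 32, 22]

arr[0]=19 <= 22: swap with position 0, array becomes [19, 38, 32, 10, 5, 25, 32, 32, 22]
arr[1]=38 > 22: no swap
arr[2]=32 > 22: no swap
arr[3]=10 <= 22: swap with position 1, array becomes [19, 10, 32, 38, 5, 25, 32, 32, 22]
arr[4]=5 <= 22: swap with position 2, array becomes [19, 10, 5, 38, 32, 25, 32, 32, 22]
arr[5]=25 > 22: no swap
arr[6]=32 > 22: no swap
arr[7]=32 > 22: no swap

Place pivot at position 3: [19, 10, 5, 22, 32, 25, 32, 32, 38]
Pivot position: 3

After partitioning with pivot 22, the array becomes [19, 10, 5, 22, 32, 25, 32, 32, 38]. The pivot is placed at index 3. All elements to the left of the pivot are <= 22, and all elements to the right are > 22.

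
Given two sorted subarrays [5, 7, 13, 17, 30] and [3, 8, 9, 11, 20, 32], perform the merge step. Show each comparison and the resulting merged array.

Merging process:

Compare 5 vs 3: take 3 from right. Merged: [3]
Compare 5 vs 8: take 5 from left. Merged: [3, 5]
Compare 7 vs 8: take 7 from left. Merged: [3, 5, 7]
Compare 13 vs 8: take 8 from right. Merged: [3, 5, 7, 8]
Compare 13 vs 9: take 9 from right. Merged: [3, 5, 7, 8, 9]
Compare 13 vs 11: take 11 from right. Merged: [3, 5, 7, 8, 9, 11]
Compare 13 vs 20: take 13 from left. Merged: [3, 5, 7, 8, 9, 11, 13]
Compare 17 vs 20: take 17 from left. Merged: [3, 5, 7, 8, 9, 11, 13, 17]
Compare 30 vs 20: take 20 from right. Merged: [3, 5, 7, 8, 9, 11, 13, 17, 20]
Compare 30 vs 32: take 30 from left. Merged: [3, 5, 7, 8, 9, 11, 13, 17, 20, 30]
Append remaining from right: [32]. Merged: [3, 5, 7, 8, 9, 11, 13, 17, 20, 30, 32]

Final merged array: [3, 5, 7, 8, 9, 11, 13, 17, 20, 30, 32]
Total comparisons: 10

The merged array is [3, 5, 7, 8, 9, 11, 13, 17, 20, 30, 32], requiring 10 comparisons. The merge step runs in O(n) time where n is the total number of elements.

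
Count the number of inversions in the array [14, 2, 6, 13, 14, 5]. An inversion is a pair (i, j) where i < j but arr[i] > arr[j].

Finding inversions in [14, 2, 6, 13, 14, 5]:

(0, 1): arr[0]=14 > arr[1]=2
(0, 2): arr[0]=14 > arr[2]=6
(0, 3): arr[0]=14 > arr[3]=13
(0, 5): arr[0]=14 > arr[5]=5
(2, 5): arr[2]=6 > arr[5]=5
(3, 5): arr[3]=13 > arr[5]=5
(4, 5): arr[4]=14 > arr[5]=5

Total inversions: 7

The array has 7 inversion(s): (0,1), (0,2), (0,3), (0,5), (2,5), (3,5), (4,5). Each pair (i,j) satisfies i < j and arr[i] > arr[j].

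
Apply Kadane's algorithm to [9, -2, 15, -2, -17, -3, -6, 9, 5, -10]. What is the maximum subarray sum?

Using Kadane's algorithm on [9, -2, 15, -2, -17, -3, -6, 9, 5, -10]:

Scanning through the array:
Position 1 (value -2): max_ending_here = 7, max_so_far = 9
Position 2 (value 15): max_ending_here = 22, max_so_far = 22
Position 3 (value -2): max_ending_here = 20, max_so_far = 22
Position 4 (value -17): max_ending_here = 3, max_so_far = 22
Position 5 (value -3): max_ending_here = 0, max_so_far = 22
Position 6 (value -6): max_ending_here = -6, max_so_far = 22
Position 7 (value 9): max_ending_here = 9, max_so_far = 22
Position 8 (value 5): max_ending_here = 14, max_so_far = 22
Position 9 (value -10): max_ending_here = 4, max_so_far = 22

Maximum subarray: [9, -2, 15]
Maximum sum: 22

The maximum subarray is [9, -2, 15] with sum 22. This subarray runs from index 0 to index 2.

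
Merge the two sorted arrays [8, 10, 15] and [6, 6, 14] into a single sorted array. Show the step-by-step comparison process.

Merging process:

Compare 8 vs 6: take 6 from right. Merged: [6]
Compare 8 vs 6: take 6 from right. Merged: [6, 6]
Compare 8 vs 14: take 8 from left. Merged: [6, 6, 8]
Compare 10 vs 14: take 10 from left. Merged: [6, 6, 8, 10]
Compare 15 vs 14: take 14 from right. Merged: [6, 6, 8, 10, 14]
Append remaining from left: [15]. Merged: [6, 6, 8, 10, 14, 15]

Final merged array: [6, 6, 8, 10, 14, 15]
Total comparisons: 5

The merged array is [6, 6, 8, 10, 14, 15], requiring 5 comparisons. The merge step runs in O(n) time where n is the total number of elements.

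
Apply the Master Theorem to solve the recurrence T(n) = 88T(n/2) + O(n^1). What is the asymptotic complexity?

Master Theorem for T(n) = 88T(n/2) + O(n^1):

a = 88, b = 2, c = 1
log_b(a) = log_2(88) = 6.4594

Case 1: c = 1 < log_2(88) = 6.4594
T(n) = O(n^(log_2 88))

For T(n) = 88T(n/2) + O(n^1): log_2(88) = 6.4594. This is Case 1 of the Master Theorem (c < log_b(a), work dominated by leaves), giving O(n^(log_2 88)).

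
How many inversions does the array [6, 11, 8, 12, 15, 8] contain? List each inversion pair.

Finding inversions in [6, 11, 8, 12, 15, 8]:

(1, 2): arr[1]=11 > arr[2]=8
(1, 5): arr[1]=11 > arr[5]=8
(3, 5): arr[3]=12 > arr[5]=8
(4, 5): arr[4]=15 > arr[5]=8

Total inversions: 4

The array has 4 inversion(s): (1,2), (1,5), (3,5), (4,5). Each pair (i,j) satisfies i < j and arr[i] > arr[j].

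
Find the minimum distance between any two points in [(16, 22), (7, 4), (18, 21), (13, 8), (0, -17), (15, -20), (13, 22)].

Computing all pairwise distances among 7 points:

d((16, 22), (7, 4)) = 20.1246
d((16, 22), (18, 21)) = 2.2361 <-- minimum
d((16, 22), (13, 8)) = 14.3178
d((16, 22), (0, -17)) = 42.1545
d((16, 22), (15, -20)) = 42.0119
d((16, 22), (13, 22)) = 3.0
d((7, 4), (18, 21)) = 20.2485
d((7, 4), (13, 8)) = 7.2111
d((7, 4), (0, -17)) = 22.1359
d((7, 4), (15, -20)) = 25.2982
d((7, 4), (13, 22)) = 18.9737
d((18, 21), (13, 8)) = 13.9284
d((18, 21), (0, -17)) = 42.0476
d((18, 21), (15, -20)) = 41.1096
d((18, 21), (13, 22)) = 5.099
d((13, 8), (0, -17)) = 28.178
d((13, 8), (15, -20)) = 28.0713
d((13, 8), (13, 22)) = 14.0
d((0, -17), (15, -20)) = 15.2971
d((0, -17), (13, 22)) = 41.1096
d((15, -20), (13, 22)) = 42.0476

Closest pair: (16, 22) and (18, 21) with distance 2.2361

The closest pair is (16, 22) and (18, 21) with Euclidean distance 2.2361. For 7 points, brute-force pairwise comparison is shown above. For large n, the divide-and-conquer algorithm (sort by x, recurse on halves, check the dividing strip) achieves O(n log n).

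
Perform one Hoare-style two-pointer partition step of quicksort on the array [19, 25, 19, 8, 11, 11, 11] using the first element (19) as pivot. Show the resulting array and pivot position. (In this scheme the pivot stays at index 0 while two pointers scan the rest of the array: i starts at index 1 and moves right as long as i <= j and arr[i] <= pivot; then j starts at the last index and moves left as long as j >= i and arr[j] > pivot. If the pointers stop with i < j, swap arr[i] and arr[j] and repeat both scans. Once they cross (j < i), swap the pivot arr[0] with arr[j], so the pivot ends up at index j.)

Hoare-style two-pointer partition with pivot = 19:

Initial array: [19, 25, 19, 8, 11, 11, 11]

Pointers start at i = 1, j = 6.
i stops at index 1 (arr[1]=25 > 19), j stops at index 6 (arr[6]=11 <= 19): swap arr[1] and arr[6], array becomes [19, 11, 19, 8, 11, 11, 25]
i ends at 6, j ends at 5: the pointers have crossed (j < i), so scanning stops.

Swap pivot arr[0] with arr[5] to place pivot at position 5: [11, 11, 19, 8, 11, 19, 25]
Pivot position: 5

After partitioning with pivot 19, the array becomes [11, 11, 19, 8, 11, 19, 25]. The pivot is placed at index 5. All elements to the left of the pivot are <= 19, and all elements to the right are > 19.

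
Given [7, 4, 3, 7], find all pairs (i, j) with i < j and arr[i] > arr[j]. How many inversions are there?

Finding inversions in [7, 4, 3, 7]:

(0, 1): arr[0]=7 > arr[1]=4
(0, 2): arr[0]=7 > arr[2]=3
(1, 2): arr[1]=4 > arr[2]=3

Total inversions: 3

The array has 3 inversion(s): (0,1), (0,2), (1,2). Each pair (i,j) satisfies i < j and arr[i] > arr[j].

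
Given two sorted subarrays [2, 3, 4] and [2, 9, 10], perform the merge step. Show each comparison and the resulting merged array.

Merging process:

Compare 2 vs 2: take 2 from left. Merged: [2]
Compare 3 vs 2: take 2 from right. Merged: [2, 2]
Compare 3 vs 9: take 3 from left. Merged: [2, 2, 3]
Compare 4 vs 9: take 4 from left. Merged: [2, 2, 3, 4]
Append remaining from right: [9, 10]. Merged: [2, 2, 3, 4, 9, 10]

Final merged array: [2, 2, 3, 4, 9, 10]
Total comparisons: 4

The merged array is [2, 2, 3, 4, 9, 10], requiring 4 comparisons. The merge step runs in O(n) time where n is the total number of elements.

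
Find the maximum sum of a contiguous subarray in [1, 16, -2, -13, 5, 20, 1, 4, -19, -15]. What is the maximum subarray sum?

Using Kadane's algorithm on [1, 16, -2, -13, 5, 20, 1, 4, -19, -15]:

Scanning through the array:
Position 1 (value 16): max_ending_here = 17, max_so_far = 17
Position 2 (value -2): max_ending_here = 15, max_so_far = 17
Position 3 (value -13): max_ending_here = 2, max_so_far = 17
Position 4 (value 5): max_ending_here = 7, max_so_far = 17
Position 5 (value 20): max_ending_here = 27, max_so_far = 27
Position 6 (value 1): max_ending_here = 28, max_so_far = 28
Position 7 (value 4): max_ending_here = 32, max_so_far = 32
Position 8 (value -19): max_ending_here = 13, max_so_far = 32
Position 9 (value -15): max_ending_here = -2, max_so_far = 32

Maximum subarray: [1, 16, -2, -13, 5, 20, 1, 4]
Maximum sum: 32

The maximum subarray is [1, 16, -2, -13, 5, 20, 1, 4] with sum 32. This subarray runs from index 0 to index 7.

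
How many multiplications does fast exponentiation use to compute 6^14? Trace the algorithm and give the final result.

Computing 6^14 by squaring (build up from 6^1; each line after the first costs one multiplication):

6^1 = 6
6^2 = (6^1)^2 = 6^2 = 36
6^3 = 6 * 6^2 = 6 * 36 = 216
6^6 = (6^3)^2 = 216^2 = 46656
6^7 = 6 * 6^6 = 6 * 46656 = 279936
6^14 = (6^7)^2 = 279936^2 = 78364164096

Result: 78364164096
Multiplications needed: 5 (5 lines after 6^1)

6^14 = 78364164096. Using exponentiation by squaring, this requires 5 multiplications. The key idea: if the exponent is even, square the half-power; if odd, multiply by the base once.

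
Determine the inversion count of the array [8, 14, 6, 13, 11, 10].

Finding inversions in [8, 14, 6, 13, 11, 10]:

(0, 2): arr[0]=8 > arr[2]=6
(1, 2): arr[1]=14 > arr[2]=6
(1, 3): arr[1]=14 > arr[3]=13
(1, 4): arr[1]=14 > arr[4]=11
(1, 5): arr[1]=14 > arr[5]=10
(3, 4): arr[3]=13 > arr[4]=11
(3, 5): arr[3]=13 > arr[5]=10
(4, 5): arr[4]=11 > arr[5]=10

Total inversions: 8

The array has 8 inversion(s): (0,2), (1,2), (1,3), (1,4), (1,5), (3,4), (3,5), (4,5). Each pair (i,j) satisfies i < j and arr[i] > arr[j].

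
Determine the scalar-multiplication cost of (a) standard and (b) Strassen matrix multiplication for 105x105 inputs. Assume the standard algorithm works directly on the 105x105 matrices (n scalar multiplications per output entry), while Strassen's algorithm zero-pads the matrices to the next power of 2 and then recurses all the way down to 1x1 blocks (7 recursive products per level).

Matrix multiplication for 105x105 matrices:

Strassen's algorithm requires power-of-2 dimensions. Pad 105x105 to 128x128 (next power of 2).

Standard algorithm: 105^3 = 1157625 multiplications
Strassen's algorithm: 7^(log2(128)) = 7^7 = 823543 multiplications
Savings: 1157625 - 823543 = 334082 multiplications

Standard: 1157625 multiplications (105^3). Strassen: 823543 multiplications (7^7, after padding to 128x128). Strassen reduces 8 recursive multiplications to 7 at each level.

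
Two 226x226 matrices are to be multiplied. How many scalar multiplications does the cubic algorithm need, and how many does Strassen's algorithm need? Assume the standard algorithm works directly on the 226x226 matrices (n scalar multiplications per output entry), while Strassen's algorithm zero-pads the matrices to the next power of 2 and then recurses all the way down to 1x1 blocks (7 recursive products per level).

Matrix multiplication for 226x226 matrices:

Strassen's algorithm requires power-of-2 dimensions. Pad 226x226 to 256x256 (next power of 2).

Standard algorithm: 226^3 = 11543176 multiplications
Strassen's algorithm: 7^(log2(256)) = 7^8 = 5764801 multiplications
Savings: 11543176 - 5764801 = 5778375 multiplications

Standard: 11543176 multiplications (226^3). Strassen: 5764801 multiplications (7^8, after padding to 256x256). Strassen reduces 8 recursive multiplications to 7 at each level.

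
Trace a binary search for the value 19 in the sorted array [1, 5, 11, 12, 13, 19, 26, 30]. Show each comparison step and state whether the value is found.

Binary search for 19 in [1, 5, 11, 12, 13, 19, 26, 30]:

lo=0, hi=7, mid=3, arr[mid]=12 -> 12 < 19, search right half
lo=4, hi=7, mid=5, arr[mid]=19 -> Found target at index 5!

Binary search finds 19 at index 5 after 2 comparisons. The search repeatedly halves the search space by comparing with the middle element.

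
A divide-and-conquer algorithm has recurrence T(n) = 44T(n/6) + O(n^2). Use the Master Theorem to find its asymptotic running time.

Master Theorem for T(n) = 44T(n/6) + O(n^2):

a = 44, b = 6, c = 2
log_b(a) = log_6(44) = 2.1120

Case 1: c = 2 < log_6(44) = 2.1120
T(n) = O(n^(log_6 44))

For T(n) = 44T(n/6) + O(n^2): log_6(44) = 2.1120. This is Case 1 of the Master Theorem (c < log_b(a), work dominated by leaves), giving O(n^(log_6 44)).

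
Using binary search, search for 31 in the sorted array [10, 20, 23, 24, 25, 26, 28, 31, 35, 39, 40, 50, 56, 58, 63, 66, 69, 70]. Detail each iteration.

Binary search for 31 in [10, 20, 23, 24, 25, 26, 28, 31, 35, 39, 40, 50, 56, 58, 63, 66, 69, 70]:

lo=0, hi=17, mid=8, arr[mid]=35 -> 35 > 31, search left half
lo=0, hi=7, mid=3, arr[mid]=24 -> 24 < 31, search right half
lo=4, hi=7, mid=5, arr[mid]=26 -> 26 < 31, search right half
lo=6, hi=7, mid=6, arr[mid]=28 -> 28 < 31, search right half
lo=7, hi=7, mid=7, arr[mid]=31 -> Found target at index 7!

Binary search finds 31 at index 7 after 5 comparisons. The search repeatedly halves the search space by comparing with the middle element.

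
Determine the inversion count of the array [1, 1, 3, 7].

Finding inversions in [1, 1, 3, 7]:


Total inversions: 0

The array has 0 inversions. It is already sorted.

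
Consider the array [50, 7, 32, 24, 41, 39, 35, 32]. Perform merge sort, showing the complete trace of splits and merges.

Merge sort trace:

Split: [50, 7, 32, 24, 41, 39, 35, 32] -> [50, 7, 32, 24] and [41, 39, 35, 32]
  Split: [50, 7, 32, 24] -> [50, 7] and [32, 24]
    Split: [50, 7] -> [50] and [7]
    Merge: [50] + [7] -> [7, 50]
    Split: [32, 24] -> [32] and [24]
    Merge: [32] + [24] -> [24, 32]
  Merge: [7, 50] + [24, 32] -> [7, 24, 32, 50]
  Split: [41, 39, 35, 32] -> [41, 39] and [35, 32]
    Split: [41, 39] -> [41] and [39]
    Merge: [41] + [39] -> [39, 41]
    Split: [35, 32] -> [35] and [32]
    Merge: [35] + [32] -> [32, 35]
  Merge: [39, 41] + [32, 35] -> [32, 35, 39, 41]
Merge: [7, 24, 32, 50] + [32, 35, 39, 41] -> [7, 24, 32, 32, 35, 39, 41, 50]

Final sorted array: [7, 24, 32, 32, 35, 39, 41, 50]

The merge sort proceeds by recursively splitting the array and merging sorted halves.
After all merges, the sorted array is [7, 24, 32, 32, 35, 39, 41, 50].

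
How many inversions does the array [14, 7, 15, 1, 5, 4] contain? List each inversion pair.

Finding inversions in [14, 7, 15, 1, 5, 4]:

(0, 1): arr[0]=14 > arr[1]=7
(0, 3): arr[0]=14 > arr[3]=1
(0, 4): arr[0]=14 > arr[4]=5
(0, 5): arr[0]=14 > arr[5]=4
(1, 3): arr[1]=7 > arr[3]=1
(1, 4): arr[1]=7 > arr[4]=5
(1, 5): arr[1]=7 > arr[5]=4
(2, 3): arr[2]=15 > arr[3]=1
(2, 4): arr[2]=15 > arr[4]=5
(2, 5): arr[2]=15 > arr[5]=4
(4, 5): arr[4]=5 > arr[5]=4

Total inversions: 11

The array has 11 inversion(s): (0,1), (0,3), (0,4), (0,5), (1,3), (1,4), (1,5), (2,3), (2,4), (2,5), (4,5). Each pair (i,j) satisfies i < j and arr[i] > arr[j].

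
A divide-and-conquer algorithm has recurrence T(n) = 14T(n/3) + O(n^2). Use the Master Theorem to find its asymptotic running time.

Master Theorem for T(n) = 14T(n/3) + O(n^2):

a = 14, b = 3, c = 2
log_b(a) = log_3(14) = 2.4022

Case 1: c = 2 < log_3(14) = 2.4022
T(n) = O(n^(log_3 14))

For T(n) = 14T(n/3) + O(n^2): log_3(14) = 2.4022. This is Case 1 of the Master Theorem (c < log_b(a), work dominated by leaves), giving O(n^(log_3 14)).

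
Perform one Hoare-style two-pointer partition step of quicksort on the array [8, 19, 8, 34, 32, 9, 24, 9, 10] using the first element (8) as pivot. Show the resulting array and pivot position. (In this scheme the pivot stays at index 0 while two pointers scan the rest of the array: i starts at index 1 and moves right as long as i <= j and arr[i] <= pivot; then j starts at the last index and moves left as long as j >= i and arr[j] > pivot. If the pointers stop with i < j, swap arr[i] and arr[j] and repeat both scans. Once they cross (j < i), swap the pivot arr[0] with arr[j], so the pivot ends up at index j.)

Hoare-style two-pointer partition with pivot = 8:

Initial array: [8, 19, 8, 34, 32, 9, 24, 9, 10]

Pointers start at i = 1, j = 8.
i stops at index 1 (arr[1]=19 > 8), j stops at index 2 (arr[2]=8 <= 8): swap arr[1] and arr[2], array becomes [8, 8, 19, 34, 32, 9, 24, 9, 10]
i ends at 2, j ends at 1: the pointers have crossed (j < i), so scanning stops.

Swap pivot arr[0] with arr[1] to place pivot at position 1: [8, 8, 19, 34, 32, 9, 24, 9, 10]
Pivot position: 1

After partitioning with pivot 8, the array becomes [8, 8, 19, 34, 32, 9, 24, 9, 10]. The pivot is placed at index 1. All elements to the left of the pivot are <= 8, and all elements to the right are > 8.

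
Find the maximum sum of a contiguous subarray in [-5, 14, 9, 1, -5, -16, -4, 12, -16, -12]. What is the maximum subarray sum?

Using Kadane's algorithm on [-5, 14, 9, 1, -5, -16, -4, 12, -16, -12]:

Scanning through the array:
Position 1 (value 14): max_ending_here = 14, max_so_far = 14
Position 2 (value 9): max_ending_here = 23, max_so_far = 23
Position 3 (value 1): max_ending_here = 24, max_so_far = 24
Position 4 (value -5): max_ending_here = 19, max_so_far = 24
Position 5 (value -16): max_ending_here = 3, max_so_far = 24
Position 6 (value -4): max_ending_here = -1, max_so_far = 24
Position 7 (value 12): max_ending_here = 12, max_so_far = 24
Position 8 (value -16): max_ending_here = -4, max_so_far = 24
Position 9 (value -12): max_ending_here = -12, max_so_far = 24

Maximum subarray: [14, 9, 1]
Maximum sum: 24

The maximum subarray is [14, 9, 1] with sum 24. This subarray runs from index 1 to index 3.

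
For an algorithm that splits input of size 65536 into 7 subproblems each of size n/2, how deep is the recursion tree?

For divide and conquer with division factor 2:

Problem sizes at each level:
Level 0: 65536
Level 1: 32768
Level 2: 16384
Level 3: 8192
Level 4: 4096
Level 5: 2048
Level 6: 1024
Level 7: 512
Level 8: 256
Level 9: 128
Level 10: 64
Level 11: 32
Level 12: 16
Level 13: 8
Level 14: 4
Level 15: 2
Level 16: 1

The root is level 0 and the size-1 base case is level 16 (the tree spans levels 0 through 16, i.e. 17 levels counting the root), so the depth is the number of divisions: log_2(65536) = 16

The recursion tree depth is log_2(65536) = 16. At each level, the problem size is divided by 2, so it takes 16 divisions to reduce to a base case of size 1. The algorithm makes 7 recursive calls at each level.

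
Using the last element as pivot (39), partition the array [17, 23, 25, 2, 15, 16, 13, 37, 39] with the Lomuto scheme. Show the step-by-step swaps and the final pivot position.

Lomuto partition with pivot = 39:

Initial array: [17, 23, 25, 2, 15, 16, 13, 37, 39]

arr[0]=17 <= 39: swap with position 0, array becomes [17, 23, 25, 2, 15, 16, 13, 37, 39]
arr[1]=23 <= 39: swap with position 1, array becomes [17, 23, 25, 2, 15, 16, 13, 37, 39]
arr[2]=25 <= 39: swap with position 2, array becomes [17, 23, 25, 2, 15, 16, 13, 37, 39]
arr[3]=2 <= 39: swap with position 3, array becomes [17, 23, 25, 2, 15, 16, 13, 37, 39]
arr[4]=15 <= 39: swap with position 4, array becomes [17, 23, 25, 2, 15, 16, 13, 37, 39]
arr[5]=16 <= 39: swap with position 5, array becomes [17, 23, 25, 2, 15, 16, 13, 37, 39]
arr[6]=13 <= 39: swap with position 6, array becomes [17, 23, 25, 2, 15, 16, 13, 37, 39]
arr[7]=37 <= 39: swap with position 7, array becomes [17, 23, 25, 2, 15, 16, 13, 37, 39]

Place pivot at position 8: [17, 23, 25, 2, 15, 16, 13, 37, 39]
Pivot position: 8

After partitioning with pivot 39, the array becomes [17, 23, 25, 2, 15, 16, 13, 37, 39]. The pivot is placed at index 8. All elements to the left of the pivot are <= 39, and all elements to the right are > 39.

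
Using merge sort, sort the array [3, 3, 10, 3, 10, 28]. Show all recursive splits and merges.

Merge sort trace:

Split: [3, 3, 10, 3, 10, 28] -> [3, 3, 10] and [3, 10, 28]
  Split: [3, 3, 10] -> [3] and [3, 10]
    Split: [3, 10] -> [3] and [10]
    Merge: [3] + [10] -> [3, 10]
  Merge: [3] + [3, 10] -> [3, 3, 10]
  Split: [3, 10, 28] -> [3] and [10, 28]
    Split: [10, 28] -> [10] and [28]
    Merge: [10] + [28] -> [10, 28]
  Merge: [3] + [10, 28] -> [3, 10, 28]
Merge: [3, 3, 10] + [3, 10, 28] -> [3, 3, 3, 10, 10, 28]

Final sorted array: [3, 3, 3, 10, 10, 28]

The merge sort proceeds by recursively splitting the array and merging sorted halves.
After all merges, the sorted array is [3, 3, 3, 10, 10, 28].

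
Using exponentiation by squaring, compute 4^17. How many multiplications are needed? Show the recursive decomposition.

Computing 4^17 by squaring (build up from 4^1; each line after the first costs one multiplication):

4^1 = 4
4^2 = (4^1)^2 = 4^2 = 16
4^4 = (4^2)^2 = 16^2 = 256
4^8 = (4^4)^2 = 256^2 = 65536
4^16 = (4^8)^2 = 65536^2 = 4294967296
4^17 = 4 * 4^16 = 4 * 4294967296 = 17179869184

Result: 17179869184
Multiplications needed: 5 (5 lines after 4^1)

4^17 = 17179869184. Using exponentiation by squaring, this requires 5 multiplications. The key idea: if the exponent is even, square the half-power; if odd, multiply by the base once.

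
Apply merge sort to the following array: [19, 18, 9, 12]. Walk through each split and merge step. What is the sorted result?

Merge sort trace:

Split: [19, 18, 9, 12] -> [19, 18] and [9, 12]
  Split: [19, 18] -> [19] and [18]
  Merge: [19] + [18] -> [18, 19]
  Split: [9, 12] -> [9] and [12]
  Merge: [9] + [12] -> [9, 12]
Merge: [18, 19] + [9, 12] -> [9, 12, 18, 19]

Final sorted array: [9, 12, 18, 19]

The merge sort proceeds by recursively splitting the array and merging sorted halves.
After all merges, the sorted array is [9, 12, 18, 19].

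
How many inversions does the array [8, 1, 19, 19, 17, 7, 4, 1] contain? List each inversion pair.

Finding inversions in [8, 1, 19, 19, 17, 7, 4, 1]:

(0, 1): arr[0]=8 > arr[1]=1
(0, 5): arr[0]=8 > arr[5]=7
(0, 6): arr[0]=8 > arr[6]=4
(0, 7): arr[0]=8 > arr[7]=1
(2, 4): arr[2]=19 > arr[4]=17
(2, 5): arr[2]=19 > arr[5]=7
(2, 6): arr[2]=19 > arr[6]=4
(2, 7): arr[2]=19 > arr[7]=1
(3, 4): arr[3]=19 > arr[4]=17
(3, 5): arr[3]=19 > arr[5]=7
(3, 6): arr[3]=19 > arr[6]=4
(3, 7): arr[3]=19 > arr[7]=1
(4, 5): arr[4]=17 > arr[5]=7
(4, 6): arr[4]=17 > arr[6]=4
(4, 7): arr[4]=17 > arr[7]=1
(5, 6): arr[5]=7 > arr[6]=4
(5, 7): arr[5]=7 > arr[7]=1
(6, 7): arr[6]=4 > arr[7]=1

Total inversions: 18

The array has 18 inversion(s): (0,1), (0,5), (0,6), (0,7), (2,4), (2,5), (2,6), (2,7), (3,4), (3,5), (3,6), (3,7), (4,5), (4,6), (4,7), (5,6), (5,7), (6,7). Each pair (i,j) satisfies i < j and arr[i] > arr[j].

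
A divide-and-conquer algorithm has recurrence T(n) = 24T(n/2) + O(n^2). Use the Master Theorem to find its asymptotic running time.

Master Theorem for T(n) = 24T(n/2) + O(n^2):

a = 24, b = 2, c = 2
log_b(a) = log_2(24) = 4.5850

Case 1: c = 2 < log_2(24) = 4.5850
T(n) = O(n^(log_2 24))

For T(n) = 24T(n/2) + O(n^2): log_2(24) = 4.5850. This is Case 1 of the Master Theorem (c < log_b(a), work dominated by leaves), giving O(n^(log_2 24)).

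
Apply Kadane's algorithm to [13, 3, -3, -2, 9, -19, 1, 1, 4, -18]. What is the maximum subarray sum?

Using Kadane's algorithm on [13, 3, -3, -2, 9, -19, 1, 1, 4, -18]:

Scanning through the array:
Position 1 (value 3): max_ending_here = 16, max_so_far = 16
Position 2 (value -3): max_ending_here = 13, max_so_far = 16
Position 3 (value -2): max_ending_here = 11, max_so_far = 16
Position 4 (value 9): max_ending_here = 20, max_so_far = 20
Position 5 (value -19): max_ending_here = 1, max_so_far = 20
Position 6 (value 1): max_ending_here = 2, max_so_far = 20
Position 7 (value 1): max_ending_here = 3, max_so_far = 20
Position 8 (value 4): max_ending_here = 7, max_so_far = 20
Position 9 (value -18): max_ending_here = -11, max_so_far = 20

Maximum subarray: [13, 3, -3, -2, 9]
Maximum sum: 20

The maximum subarray is [13, 3, -3, -2, 9] with sum 20. This subarray runs from index 0 to index 4.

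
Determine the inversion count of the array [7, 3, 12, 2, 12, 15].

Finding inversions in [7, 3, 12, 2, 12, 15]:

(0, 1): arr[0]=7 > arr[1]=3
(0, 3): arr[0]=7 > arr[3]=2
(1, 3): arr[1]=3 > arr[3]=2
(2, 3): arr[2]=12 > arr[3]=2

Total inversions: 4

The array has 4 inversion(s): (0,1), (0,3), (1,3), (2,3). Each pair (i,j) satisfies i < j and arr[i] > arr[j].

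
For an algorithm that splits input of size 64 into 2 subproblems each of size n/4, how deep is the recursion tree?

For divide and conquer with division factor 4:

Problem sizes at each level:
Level 0: 64
Level 1: 16
Level 2: 4
Level 3: 1

The root is level 0 and the size-1 base case is level 3 (the tree spans levels 0 through 3, i.e. 4 levels counting the root), so the depth is the number of divisions: log_4(64) = 3

The recursion tree depth is log_4(64) = 3. At each level, the problem size is divided by 4, so it takes 3 divisions to reduce to a base case of size 1. The algorithm makes 2 recursive calls at each level.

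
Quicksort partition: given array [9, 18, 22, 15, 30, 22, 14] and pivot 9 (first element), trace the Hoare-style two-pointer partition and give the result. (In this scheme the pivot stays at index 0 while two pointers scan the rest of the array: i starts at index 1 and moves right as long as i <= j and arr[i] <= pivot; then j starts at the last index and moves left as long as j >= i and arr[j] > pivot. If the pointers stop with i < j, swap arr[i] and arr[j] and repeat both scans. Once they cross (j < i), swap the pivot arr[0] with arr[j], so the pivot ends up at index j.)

Hoare-style two-pointer partition with pivot = 9:

Initial array: [9, 18, 22, 15, 30, 22, 14]

Pointers start at i = 1, j = 6.
i ends at 1, j ends at 0: the pointers have crossed (j < i), so scanning stops.

j = 0, so swapping arr[0] with arr[j] leaves the pivot at position 0: [9, 18, 22, 15, 30, 22, 14]
Pivot position: 0

After partitioning with pivot 9, the array becomes [9, 18, 22, 15, 30, 22, 14]. The pivot is placed at index 0. All elements to the left of the pivot are <= 9, and all elements to the right are > 9.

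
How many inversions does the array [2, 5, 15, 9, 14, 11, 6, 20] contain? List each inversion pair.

Finding inversions in [2, 5, 15, 9, 14, 11, 6, 20]:

(2, 3): arr[2]=15 > arr[3]=9
(2, 4): arr[2]=15 > arr[4]=14
(2, 5): arr[2]=15 > arr[5]=11
(2, 6): arr[2]=15 > arr[6]=6
(3, 6): arr[3]=9 > arr[6]=6
(4, 5): arr[4]=14 > arr[5]=11
(4, 6): arr[4]=14 > arr[6]=6
(5, 6): arr[5]=11 > arr[6]=6

Total inversions: 8

The array has 8 inversion(s): (2,3), (2,4), (2,5), (2,6), (3,6), (4,5), (4,6), (5,6). Each pair (i,j) satisfies i < j and arr[i] > arr[j].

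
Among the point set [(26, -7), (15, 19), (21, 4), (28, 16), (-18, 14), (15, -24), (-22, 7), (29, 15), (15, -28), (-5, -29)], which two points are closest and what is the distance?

Computing all pairwise distances among 10 points:

d((26, -7), (15, 19)) = 28.2312
d((26, -7), (21, 4)) = 12.083
d((26, -7), (28, 16)) = 23.0868
d((26, -7), (-18, 14)) = 48.7545
d((26, -7), (15, -24)) = 20.2485
d((26, -7), (-22, 7)) = 50.0
d((26, -7), (29, 15)) = 22.2036
d((26, -7), (15, -28)) = 23.7065
d((26, -7), (-5, -29)) = 38.0132
d((15, 19), (21, 4)) = 16.1555
d((15, 19), (28, 16)) = 13.3417
d((15, 19), (-18, 14)) = 33.3766
d((15, 19), (15, -24)) = 43.0
d((15, 19), (-22, 7)) = 38.8973
d((15, 19), (29, 15)) = 14.5602
d((15, 19), (15, -28)) = 47.0
d((15, 19), (-5, -29)) = 52.0
d((21, 4), (28, 16)) = 13.8924
d((21, 4), (-18, 14)) = 40.2616
d((21, 4), (15, -24)) = 28.6356
d((21, 4), (-22, 7)) = 43.1045
d((21, 4), (29, 15)) = 13.6015
d((21, 4), (15, -28)) = 32.5576
d((21, 4), (-5, -29)) = 42.0119
d((28, 16), (-18, 14)) = 46.0435
d((28, 16), (15, -24)) = 42.0595
d((28, 16), (-22, 7)) = 50.8035
d((28, 16), (29, 15)) = 1.4142 <-- minimum
d((28, 16), (15, -28)) = 45.8803
d((28, 16), (-5, -29)) = 55.8032
d((-18, 14), (15, -24)) = 50.3289
d((-18, 14), (-22, 7)) = 8.0623
d((-18, 14), (29, 15)) = 47.0106
d((-18, 14), (15, -28)) = 53.4135
d((-18, 14), (-5, -29)) = 44.9222
d((15, -24), (-22, 7)) = 48.2701
d((15, -24), (29, 15)) = 41.4367
d((15, -24), (15, -28)) = 4.0
d((15, -24), (-5, -29)) = 20.6155
d((-22, 7), (29, 15)) = 51.6236
d((-22, 7), (15, -28)) = 50.9313
d((-22, 7), (-5, -29)) = 39.8121
d((29, 15), (15, -28)) = 45.2217
d((29, 15), (-5, -29)) = 55.6058
d((15, -28), (-5, -29)) = 20.025

Closest pair: (28, 16) and (29, 15) with distance 1.4142

The closest pair is (28, 16) and (29, 15) with Euclidean distance 1.4142. For 10 points, brute-force pairwise comparison is shown above. For large n, the divide-and-conquer algorithm (sort by x, recurse on halves, check the dividing strip) achieves O(n log n).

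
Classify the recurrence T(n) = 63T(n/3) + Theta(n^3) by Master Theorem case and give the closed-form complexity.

Master Theorem for T(n) = 63T(n/3) + O(n^3):

a = 63, b = 3, c = 3
log_b(a) = log_3(63) = 3.7712

Case 1: c = 3 < log_3(63) = 3.7712
T(n) = O(n^(log_3 63))

For T(n) = 63T(n/3) + O(n^3): log_3(63) = 3.7712. This is Case 1 of the Master Theorem (c < log_b(a), work dominated by leaves), giving O(n^(log_3 63)).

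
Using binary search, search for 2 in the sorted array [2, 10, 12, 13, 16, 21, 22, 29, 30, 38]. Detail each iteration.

Binary search for 2 in [2, 10, 12, 13, 16, 21, 22, 29, 30, 38]:

lo=0, hi=9, mid=4, arr[mid]=16 -> 16 > 2, search left half
lo=0, hi=3, mid=1, arr[mid]=10 -> 10 > 2, search left half
lo=0, hi=0, mid=0, arr[mid]=2 -> Found target at index 0!

Binary search finds 2 at index 0 after 3 comparisons. The search repeatedly halves the search space by comparing with the middle element.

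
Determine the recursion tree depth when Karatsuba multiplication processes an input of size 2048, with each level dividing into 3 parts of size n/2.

For divide and conquer with division factor 2:

Problem sizes at each level:
Level 0: 2048
Level 1: 1024
Level 2: 512
Level 3: 256
Level 4: 128
Level 5: 64
Level 6: 32
Level 7: 16
Level 8: 8
Level 9: 4
Level 10: 2
Level 11: 1

The root is level 0 and the size-1 base case is level 11 (the tree spans levels 0 through 11, i.e. 12 levels counting the root), so the depth is the number of divisions: log_2(2048) = 11

The recursion tree depth is log_2(2048) = 11. At each level, the problem size is divided by 2, so it takes 11 divisions to reduce to a base case of size 1. The algorithm makes 3 recursive calls at each level.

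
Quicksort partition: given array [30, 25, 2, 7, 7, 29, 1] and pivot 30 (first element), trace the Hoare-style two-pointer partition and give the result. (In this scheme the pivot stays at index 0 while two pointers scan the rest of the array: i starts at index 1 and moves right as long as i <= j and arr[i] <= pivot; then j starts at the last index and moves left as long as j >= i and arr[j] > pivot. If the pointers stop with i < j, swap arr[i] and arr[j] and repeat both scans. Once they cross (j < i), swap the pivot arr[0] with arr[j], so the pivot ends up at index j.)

Hoare-style two-pointer partition with pivot = 30:

Initial array: [30, 25, 2, 7, 7, 29, 1]

Pointers start at i = 1, j = 6.
i ends at 7, j ends at 6: the pointers have crossed (j < i), so scanning stops.

Swap pivot arr[0] with arr[6] to place pivot at position 6: [1, 25, 2, 7, 7, 29, 30]
Pivot position: 6

After partitioning with pivot 30, the array becomes [1, 25, 2, 7, 7, 29, 30]. The pivot is placed at index 6. All elements to the left of the pivot are <= 30, and all elements to the right are > 30.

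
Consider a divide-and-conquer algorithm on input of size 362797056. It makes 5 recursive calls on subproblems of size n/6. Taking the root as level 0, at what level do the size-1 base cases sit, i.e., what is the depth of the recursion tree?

For divide and conquer with division factor 6:

Problem sizes at each level:
Level 0: 362797056
Level 1: 60466176
Level 2: 10077696
Level 3: 1679616
Level 4: 279936
Level 5: 46656
Level 6: 7776
Level 7: 1296
Level 8: 216
Level 9: 36
Level 10: 6
Level 11: 1

The root is level 0 and the size-1 base case is level 11 (the tree spans levels 0 through 11, i.e. 12 levels counting the root), so the depth is the number of divisions: log_6(362797056) = 11

The recursion tree depth is log_6(362797056) = 11. At each level, the problem size is divided by 6, so it takes 11 divisions to reduce to a base case of size 1. The algorithm makes 5 recursive calls at each level.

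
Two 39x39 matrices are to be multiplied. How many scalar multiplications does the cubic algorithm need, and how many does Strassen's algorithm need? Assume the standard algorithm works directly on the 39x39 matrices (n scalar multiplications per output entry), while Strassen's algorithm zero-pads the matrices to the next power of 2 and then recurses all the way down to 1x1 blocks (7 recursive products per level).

Matrix multiplication for 39x39 matrices:

Strassen's algorithm requires power-of-2 dimensions. Pad 39x39 to 64x64 (next power of 2).

Standard algorithm: 39^3 = 59319 multiplications
Strassen's algorithm: 7^(log2(64)) = 7^6 = 117649 multiplications
Difference: 59319 - 117649 = -58330 (Strassen uses MORE here due to padding overhead — for small or just-over-power-of-2 n, padding can outweigh the per-level savings)

Standard: 59319 multiplications (39^3). Strassen: 117649 multiplications (7^6, after padding to 64x64). Strassen reduces 8 recursive multiplications to 7 at each level.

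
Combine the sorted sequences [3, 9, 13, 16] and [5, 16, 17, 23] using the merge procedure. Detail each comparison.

Merging process:

Compare 3 vs 5: take 3 from left. Merged: [3]
Compare 9 vs 5: take 5 from right. Merged: [3, 5]
Compare 9 vs 16: take 9 from left. Merged: [3, 5, 9]
Compare 13 vs 16: take 13 from left. Merged: [3, 5, 9, 13]
Compare 16 vs 16: take 16 from left. Merged: [3, 5, 9, 13, 16]
Append remaining from right: [16, 17, 23]. Merged: [3, 5, 9, 13, 16, 16, 17, 23]

Final merged array: [3, 5, 9, 13, 16, 16, 17, 23]
Total comparisons: 5

The merged array is [3, 5, 9, 13, 16, 16, 17, 23], requiring 5 comparisons. The merge step runs in O(n) time where n is the total number of elements.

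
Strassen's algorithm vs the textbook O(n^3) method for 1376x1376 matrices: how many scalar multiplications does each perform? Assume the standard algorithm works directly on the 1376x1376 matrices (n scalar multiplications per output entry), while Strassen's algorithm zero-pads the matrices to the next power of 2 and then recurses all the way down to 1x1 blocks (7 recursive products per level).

Matrix multiplication for 1376x1376 matrices:

Strassen's algorithm requires power-of-2 dimensions. Pad 1376x1376 to 2048x2048 (next power of 2).

Standard algorithm: 1376^3 = 2605285376 multiplications
Strassen's algorithm: 7^(log2(2048)) = 7^11 = 1977326743 multiplications
Savings: 2605285376 - 1977326743 = 627958633 multiplications

Standard: 2605285376 multiplications (1376^3). Strassen: 1977326743 multiplications (7^11, after padding to 2048x2048). Strassen reduces 8 recursive multiplications to 7 at each level.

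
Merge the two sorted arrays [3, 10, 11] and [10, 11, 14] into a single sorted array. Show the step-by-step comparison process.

Merging process:

Compare 3 vs 10: take 3 from left. Merged: [3]
Compare 10 vs 10: take 10 from left. Merged: [3, 10]
Compare 11 vs 10: take 10 from right. Merged: [3, 10, 10]
Compare 11 vs 11: take 11 from left. Merged: [3, 10, 10, 11]
Append remaining from right: [11, 14]. Merged: [3, 10, 10, 11, 11, 14]

Final merged array: [3, 10, 10, 11, 11, 14]
Total comparisons: 4

The merged array is [3, 10, 10, 11, 11, 14], requiring 4 comparisons. The merge step runs in O(n) time where n is the total number of elements.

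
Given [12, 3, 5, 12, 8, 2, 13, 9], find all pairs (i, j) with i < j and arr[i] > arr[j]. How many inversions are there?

Finding inversions in [12, 3, 5, 12, 8, 2, 13, 9]:

(0, 1): arr[0]=12 > arr[1]=3
(0, 2): arr[0]=12 > arr[2]=5
(0, 4): arr[0]=12 > arr[4]=8
(0, 5): arr[0]=12 > arr[5]=2
(0, 7): arr[0]=12 > arr[7]=9
(1, 5): arr[1]=3 > arr[5]=2
(2, 5): arr[2]=5 > arr[5]=2
(3, 4): arr[3]=12 > arr[4]=8
(3, 5): arr[3]=12 > arr[5]=2
(3, 7): arr[3]=12 > arr[7]=9
(4, 5): arr[4]=8 > arr[5]=2
(6, 7): arr[6]=13 > arr[7]=9

Total inversions: 12

The array has 12 inversion(s): (0,1), (0,2), (0,4), (0,5), (0,7), (1,5), (2,5), (3,4), (3,5), (3,7), (4,5), (6,7). Each pair (i,j) satisfies i < j and arr[i] > arr[j].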